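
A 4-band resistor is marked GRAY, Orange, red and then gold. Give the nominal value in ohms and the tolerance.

Grey → 8 (first significant figure)
Orange → 3 (second significant figure)
Red → ×10^2 multiplier
Gold → ±5% tolerance
83 × 100 = 8300 Ω

8300 Ω ±5%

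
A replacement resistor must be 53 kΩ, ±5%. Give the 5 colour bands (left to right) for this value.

53000 Ω = 530 × 10^2.
5 → green
3 → orange
0 → black
Multiplier 10^2 → red.
±5% tolerance → gold.

green, orange, black, red, gold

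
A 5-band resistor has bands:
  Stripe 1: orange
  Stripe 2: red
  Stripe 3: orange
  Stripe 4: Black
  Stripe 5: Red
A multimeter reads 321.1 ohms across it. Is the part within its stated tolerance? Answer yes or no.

Orange → 3 (first significant figure)
Red → 2 (second significant figure)
Orange → 3 (third significant figure)
Black → ×1 multiplier
Red → ±2% tolerance
323 × 1 = 323 Ω
Allowed range: 316.54 Ω to 329.46 Ω.
321.1 ohms lies inside that range.

yes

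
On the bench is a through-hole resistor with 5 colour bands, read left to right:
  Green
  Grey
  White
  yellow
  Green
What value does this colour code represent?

Green → 5 (first significant figure)
Grey → 8 (second significant figure)
White → 9 (third significant figure)
Yellow → ×10^4 multiplier
589 × 10000 = 5890000 Ω

5890000 Ω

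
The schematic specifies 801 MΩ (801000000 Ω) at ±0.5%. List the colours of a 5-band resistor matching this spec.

grey, black, brown, blue, green

801000000 Ω = 801 × 10^6.
8 → grey
0 → black
1 → brown
Multiplier 10^6 → blue.
±0.5% tolerance → green.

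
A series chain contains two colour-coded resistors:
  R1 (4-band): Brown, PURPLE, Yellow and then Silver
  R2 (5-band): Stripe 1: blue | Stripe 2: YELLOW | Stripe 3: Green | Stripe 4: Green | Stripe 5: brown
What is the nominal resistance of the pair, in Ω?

R1: brown, violet → 17; yellow ×10^4 → 170000 Ω.
R2: blue, yellow, green → 645; green ×10^5 → 64500000 Ω.
Series: 170000 + 64500000 = 64670000 Ω.

64670000 Ω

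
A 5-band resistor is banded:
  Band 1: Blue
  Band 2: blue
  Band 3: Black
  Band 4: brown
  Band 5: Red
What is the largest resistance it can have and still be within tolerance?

6732 Ω

Blue → 6 (first significant figure)
Blue → 6 (second significant figure)
Black → 0 (third significant figure)
Brown → ×10 multiplier
Red → ±2% tolerance
660 × 10 = 6600 Ω
Largest = 6600 × (1 + 2/100) = 6732 Ω.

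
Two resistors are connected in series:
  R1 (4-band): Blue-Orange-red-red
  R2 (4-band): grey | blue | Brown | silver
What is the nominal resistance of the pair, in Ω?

R1: blue, orange → 63; red ×10^2 → 6300 Ω.
R2: grey, blue → 86; brown ×10 → 860 Ω.
Series: 6300 + 860 = 7160 Ω.

7160 Ω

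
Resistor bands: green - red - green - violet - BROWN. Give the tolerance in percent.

The last band, brown, is the tolerance band.
Brown corresponds to ±1%.

±1%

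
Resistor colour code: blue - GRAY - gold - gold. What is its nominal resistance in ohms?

6.8 Ω

Blue → 6 (first significant figure)
Grey → 8 (second significant figure)
Gold → ×0.1 multiplier
68 × 0.1 = 6.8 Ω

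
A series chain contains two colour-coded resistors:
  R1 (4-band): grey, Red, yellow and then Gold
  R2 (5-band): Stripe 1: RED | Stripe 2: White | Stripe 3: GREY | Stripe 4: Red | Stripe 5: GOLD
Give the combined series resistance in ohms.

849800 Ω

R1: grey, red → 82; yellow ×10^4 → 820000 Ω.
R2: red, white, grey → 298; red ×10^2 → 29800 Ω.
Series: 820000 + 29800 = 849800 Ω.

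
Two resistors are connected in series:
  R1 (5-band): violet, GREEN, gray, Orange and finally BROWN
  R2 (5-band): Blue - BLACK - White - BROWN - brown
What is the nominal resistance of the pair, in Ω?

R1: violet, green, grey → 758; orange ×10^3 → 758000 Ω.
R2: blue, black, white → 609; brown ×10 → 6090 Ω.
Series: 758000 + 6090 = 764090 Ω.

764090 Ω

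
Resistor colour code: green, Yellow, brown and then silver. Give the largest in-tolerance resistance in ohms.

Green → 5 (first significant figure)
Yellow → 4 (second significant figure)
Brown → ×10 multiplier
Silver → ±10% tolerance
54 × 10 = 540 Ω
Largest = 540 × (1 + 10/100) = 594 Ω.

594 Ω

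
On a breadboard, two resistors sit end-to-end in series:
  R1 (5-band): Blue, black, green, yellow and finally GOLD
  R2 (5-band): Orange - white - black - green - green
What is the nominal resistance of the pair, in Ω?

R1: blue, black, green → 605; yellow ×10^4 → 6050000 Ω.
R2: orange, white, black → 390; green ×10^5 → 39000000 Ω.
Series: 6050000 + 39000000 = 45050000 Ω.

45050000 Ω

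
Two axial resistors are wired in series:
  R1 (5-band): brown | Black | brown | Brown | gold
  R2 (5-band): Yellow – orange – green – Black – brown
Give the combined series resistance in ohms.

1445 Ω

R1: brown, black, brown → 101; brown ×10 → 1010 Ω.
R2: yellow, orange, green → 435; black ×1 → 435 Ω.
Series: 1010 + 435 = 1445 Ω.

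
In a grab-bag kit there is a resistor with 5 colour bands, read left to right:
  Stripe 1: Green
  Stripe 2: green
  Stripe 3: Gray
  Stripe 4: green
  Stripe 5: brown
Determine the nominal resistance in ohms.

55800000 Ω

Green → 5 (first significant figure)
Green → 5 (second significant figure)
Grey → 8 (third significant figure)
Green → ×10^5 multiplier
558 × 100000 = 55800000 Ω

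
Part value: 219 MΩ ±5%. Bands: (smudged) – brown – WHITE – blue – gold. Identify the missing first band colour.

219000000 Ω = 219 × 10^6.
The first band gives digit 2 of the significand, and 2 is red.

red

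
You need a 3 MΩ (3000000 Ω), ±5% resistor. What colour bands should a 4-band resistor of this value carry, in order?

orange, black, green, gold

3000000 Ω = 30 × 10^5.
3 → orange
0 → black
Multiplier 10^5 → green.
±5% tolerance → gold.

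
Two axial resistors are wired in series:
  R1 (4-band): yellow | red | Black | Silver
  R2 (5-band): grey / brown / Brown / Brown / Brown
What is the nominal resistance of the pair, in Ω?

R1: yellow, red → 42; black ×1 → 42 Ω.
R2: grey, brown, brown → 811; brown ×10 → 8110 Ω.
Series: 42 + 8110 = 8152 Ω.

8152 Ω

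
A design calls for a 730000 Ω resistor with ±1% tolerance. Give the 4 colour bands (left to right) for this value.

730000 Ω = 73 × 10^4.
7 → violet
3 → orange
Multiplier 10^4 → yellow.
±1% tolerance → brown.

violet, orange, yellow, brown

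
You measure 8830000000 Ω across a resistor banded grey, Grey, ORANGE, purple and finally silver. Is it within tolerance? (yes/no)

Grey → 8 (first significant figure)
Grey → 8 (second significant figure)
Orange → 3 (third significant figure)
Violet → ×10^7 multiplier
Silver → ±10% tolerance
883 × 10000000 = 8830000000 Ω
Allowed range: 7947000000 Ω to 9713000000 Ω.
8830000000 Ω lies inside that range.

yes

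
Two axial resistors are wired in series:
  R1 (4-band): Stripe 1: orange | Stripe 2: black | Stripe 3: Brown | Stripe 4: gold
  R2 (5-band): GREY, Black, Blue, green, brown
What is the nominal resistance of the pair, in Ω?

R1: orange, black → 30; brown ×10 → 300 Ω.
R2: grey, black, blue → 806; green ×10^5 → 80600000 Ω.
Series: 300 + 80600000 = 80600300 Ω.

80600300 Ω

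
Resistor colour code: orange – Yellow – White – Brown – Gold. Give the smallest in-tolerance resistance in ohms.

Orange → 3 (first significant figure)
Yellow → 4 (second significant figure)
White → 9 (third significant figure)
Brown → ×10 multiplier
Gold → ±5% tolerance
349 × 10 = 3490 Ω
Smallest = 3490 × (1 − 5/100) = 3315.5 Ω.

3315.5 Ω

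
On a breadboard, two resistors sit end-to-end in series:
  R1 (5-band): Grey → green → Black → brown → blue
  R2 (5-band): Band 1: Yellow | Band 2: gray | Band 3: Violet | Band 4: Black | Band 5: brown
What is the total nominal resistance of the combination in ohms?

8987 Ω

R1: grey, green, black → 850; brown ×10 → 8500 Ω.
R2: yellow, grey, violet → 487; black ×1 → 487 Ω.
Series: 8500 + 487 = 8987 Ω.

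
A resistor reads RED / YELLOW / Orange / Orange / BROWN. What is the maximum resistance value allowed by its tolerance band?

Red → 2 (first significant figure)
Yellow → 4 (second significant figure)
Orange → 3 (third significant figure)
Orange → ×10^3 multiplier
Brown → ±1% tolerance
243 × 1000 = 243000 Ω
Maximum = 243000 × (1 + 1/100) = 245430 Ω.

245430 Ω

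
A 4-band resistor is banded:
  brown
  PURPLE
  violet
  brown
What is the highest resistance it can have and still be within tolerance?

171700000 Ω

Brown → 1 (first significant figure)
Violet → 7 (second significant figure)
Violet → ×10^7 multiplier
Brown → ±1% tolerance
17 × 10000000 = 170000000 Ω
Highest = 170000000 × (1 + 1/100) = 171700000 Ω.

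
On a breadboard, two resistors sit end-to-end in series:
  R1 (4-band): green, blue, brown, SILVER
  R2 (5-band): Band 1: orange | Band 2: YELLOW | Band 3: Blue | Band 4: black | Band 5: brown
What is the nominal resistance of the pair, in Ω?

R1: green, blue → 56; brown ×10 → 560 Ω.
R2: orange, yellow, blue → 346; black ×1 → 346 Ω.
Series: 560 + 346 = 906 Ω.

906 Ω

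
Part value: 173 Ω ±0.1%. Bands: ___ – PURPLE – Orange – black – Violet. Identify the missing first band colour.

173 Ω = 173 × 10^0.
The first band gives digit 1 of the significand, and 1 is brown.

brown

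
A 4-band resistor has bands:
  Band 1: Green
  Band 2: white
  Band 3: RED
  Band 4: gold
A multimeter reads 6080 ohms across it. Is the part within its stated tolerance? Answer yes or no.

Green → 5 (first significant figure)
White → 9 (second significant figure)
Red → ×10^2 multiplier
Gold → ±5% tolerance
59 × 100 = 5900 Ω
Allowed range: 5605 Ω to 6195 Ω.
6080 ohms lies inside that range.

yes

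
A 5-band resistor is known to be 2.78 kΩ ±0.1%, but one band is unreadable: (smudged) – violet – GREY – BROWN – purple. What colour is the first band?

red

2780 Ω = 278 × 10^1.
The first band gives digit 2 of the significand, and 2 is red.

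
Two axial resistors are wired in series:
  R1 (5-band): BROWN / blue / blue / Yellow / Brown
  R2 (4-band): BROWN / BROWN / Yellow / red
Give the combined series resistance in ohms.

R1: brown, blue, blue → 166; yellow ×10^4 → 1660000 Ω.
R2: brown, brown → 11; yellow ×10^4 → 110000 Ω.
Series: 1660000 + 110000 = 1770000 Ω.

1770000 Ω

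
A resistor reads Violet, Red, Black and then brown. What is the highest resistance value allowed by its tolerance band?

72.72 Ω

Violet → 7 (first significant figure)
Red → 2 (second significant figure)
Black → ×1 multiplier
Brown → ±1% tolerance
72 × 1 = 72 Ω
Highest = 72 × (1 + 1/100) = 72.72 Ω.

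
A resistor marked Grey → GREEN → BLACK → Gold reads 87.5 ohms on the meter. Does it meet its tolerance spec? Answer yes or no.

Grey → 8 (first significant figure)
Green → 5 (second significant figure)
Black → ×1 multiplier
Gold → ±5% tolerance
85 × 1 = 85 Ω
Allowed range: 80.75 Ω to 89.25 Ω.
87.5 ohms lies inside that range.

yes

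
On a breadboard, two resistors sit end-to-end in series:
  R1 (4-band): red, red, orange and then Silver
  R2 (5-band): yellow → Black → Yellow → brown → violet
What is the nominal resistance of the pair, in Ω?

R1: red, red → 22; orange ×10^3 → 22000 Ω.
R2: yellow, black, yellow → 404; brown ×10 → 4040 Ω.
Series: 22000 + 4040 = 26040 Ω.

26040 Ω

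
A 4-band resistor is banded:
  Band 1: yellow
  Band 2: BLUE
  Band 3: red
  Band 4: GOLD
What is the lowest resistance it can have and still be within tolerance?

Yellow → 4 (first significant figure)
Blue → 6 (second significant figure)
Red → ×10^2 multiplier
Gold → ±5% tolerance
46 × 100 = 4600 Ω
Lowest = 4600 × (1 − 5/100) = 4370 Ω.

4370 Ω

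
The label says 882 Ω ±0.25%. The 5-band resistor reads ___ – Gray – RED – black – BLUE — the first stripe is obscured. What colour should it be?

882 Ω = 882 × 10^0.
The first band gives digit 8 of the significand, and 8 is grey.

grey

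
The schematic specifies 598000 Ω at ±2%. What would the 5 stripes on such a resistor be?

598000 Ω = 598 × 10^3.
5 → green
9 → white
8 → grey
Multiplier 10^3 → orange.
±2% tolerance → red.

green, white, grey, orange, red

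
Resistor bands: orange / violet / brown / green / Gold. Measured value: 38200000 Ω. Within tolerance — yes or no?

Orange → 3 (first significant figure)
Violet → 7 (second significant figure)
Brown → 1 (third significant figure)
Green → ×10^5 multiplier
Gold → ±5% tolerance
371 × 100000 = 37100000 Ω
Allowed range: 35245000 Ω to 38955000 Ω.
38200000 Ω lies inside that range.

yes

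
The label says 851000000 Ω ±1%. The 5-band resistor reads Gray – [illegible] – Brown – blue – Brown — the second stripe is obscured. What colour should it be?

green

851000000 Ω = 851 × 10^6.
The second band gives digit 5 of the significand, and 5 is green.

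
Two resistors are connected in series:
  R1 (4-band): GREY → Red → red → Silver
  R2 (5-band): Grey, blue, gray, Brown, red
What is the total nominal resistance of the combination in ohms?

R1: grey, red → 82; red ×10^2 → 8200 Ω.
R2: grey, blue, grey → 868; brown ×10 → 8680 Ω.
Series: 8200 + 8680 = 16880 Ω.

16880 Ω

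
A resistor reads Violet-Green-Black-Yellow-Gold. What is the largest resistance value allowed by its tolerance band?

7875000 Ω

Violet → 7 (first significant figure)
Green → 5 (second significant figure)
Black → 0 (third significant figure)
Yellow → ×10^4 multiplier
Gold → ±5% tolerance
750 × 10000 = 7500000 Ω
Largest = 7500000 × (1 + 5/100) = 7875000 Ω.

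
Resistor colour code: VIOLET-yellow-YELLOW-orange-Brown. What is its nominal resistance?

744000 Ω

Violet → 7 (first significant figure)
Yellow → 4 (second significant figure)
Yellow → 4 (third significant figure)
Orange → ×10^3 multiplier
744 × 1000 = 744000 Ω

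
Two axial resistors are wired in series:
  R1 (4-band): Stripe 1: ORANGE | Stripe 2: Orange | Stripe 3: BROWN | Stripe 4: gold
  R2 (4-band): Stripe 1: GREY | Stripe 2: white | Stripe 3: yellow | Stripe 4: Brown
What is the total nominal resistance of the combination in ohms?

R1: orange, orange → 33; brown ×10 → 330 Ω.
R2: grey, white → 89; yellow ×10^4 → 890000 Ω.
Series: 330 + 890000 = 890330 Ω.

890330 Ω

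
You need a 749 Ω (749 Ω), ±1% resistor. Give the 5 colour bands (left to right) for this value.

violet, yellow, white, black, brown

749 Ω = 749 × 10^0.
7 → violet
4 → yellow
9 → white
Multiplier 10^0 → black.
±1% tolerance → brown.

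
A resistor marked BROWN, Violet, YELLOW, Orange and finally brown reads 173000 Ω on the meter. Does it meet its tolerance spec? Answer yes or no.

yes

Brown → 1 (first significant figure)
Violet → 7 (second significant figure)
Yellow → 4 (third significant figure)
Orange → ×10^3 multiplier
Brown → ±1% tolerance
174 × 1000 = 174000 Ω
Allowed range: 172260 Ω to 175740 Ω.
173000 Ω lies inside that range.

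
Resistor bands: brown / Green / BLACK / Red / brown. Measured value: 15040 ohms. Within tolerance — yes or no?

yes

Brown → 1 (first significant figure)
Green → 5 (second significant figure)
Black → 0 (third significant figure)
Red → ×10^2 multiplier
Brown → ±1% tolerance
150 × 100 = 15000 Ω
Allowed range: 14850 Ω to 15150 Ω.
15040 ohms lies inside that range.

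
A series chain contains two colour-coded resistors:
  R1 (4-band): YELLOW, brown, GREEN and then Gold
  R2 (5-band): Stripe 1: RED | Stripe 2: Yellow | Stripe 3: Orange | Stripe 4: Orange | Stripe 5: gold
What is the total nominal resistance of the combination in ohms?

R1: yellow, brown → 41; green ×10^5 → 4100000 Ω.
R2: red, yellow, orange → 243; orange ×10^3 → 243000 Ω.
Series: 4100000 + 243000 = 4343000 Ω.

4343000 Ω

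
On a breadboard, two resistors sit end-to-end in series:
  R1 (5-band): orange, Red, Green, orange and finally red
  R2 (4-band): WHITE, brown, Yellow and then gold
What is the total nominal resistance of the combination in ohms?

1235000 Ω

R1: orange, red, green → 325; orange ×10^3 → 325000 Ω.
R2: white, brown → 91; yellow ×10^4 → 910000 Ω.
Series: 325000 + 910000 = 1235000 Ω.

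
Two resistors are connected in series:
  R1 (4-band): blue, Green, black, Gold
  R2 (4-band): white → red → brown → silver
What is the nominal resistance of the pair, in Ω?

985 Ω

R1: blue, green → 65; black ×1 → 65 Ω.
R2: white, red → 92; brown ×10 → 920 Ω.
Series: 65 + 920 = 985 Ω.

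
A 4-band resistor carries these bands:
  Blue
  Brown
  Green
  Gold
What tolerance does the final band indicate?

The last band, gold, is the tolerance band.
Gold corresponds to ±5%.

±5%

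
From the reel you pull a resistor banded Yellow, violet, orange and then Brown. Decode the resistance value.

47000 Ω

Yellow → 4 (first significant figure)
Violet → 7 (second significant figure)
Orange → ×10^3 multiplier
47 × 1000 = 47000 Ω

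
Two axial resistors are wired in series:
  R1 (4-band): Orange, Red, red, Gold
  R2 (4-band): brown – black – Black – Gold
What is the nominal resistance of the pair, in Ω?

R1: orange, red → 32; red ×10^2 → 3200 Ω.
R2: brown, black → 10; black ×1 → 10 Ω.
Series: 3200 + 10 = 3210 Ω.

3210 Ω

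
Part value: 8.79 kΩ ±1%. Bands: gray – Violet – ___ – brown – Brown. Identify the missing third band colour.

white

8790 Ω = 879 × 10^1.
The third band gives digit 9 of the significand, and 9 is white.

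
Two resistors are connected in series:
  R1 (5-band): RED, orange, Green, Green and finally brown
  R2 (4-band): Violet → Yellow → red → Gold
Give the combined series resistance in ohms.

R1: red, orange, green → 235; green ×10^5 → 23500000 Ω.
R2: violet, yellow → 74; red ×10^2 → 7400 Ω.
Series: 23500000 + 7400 = 23507400 Ω.

23507400 Ω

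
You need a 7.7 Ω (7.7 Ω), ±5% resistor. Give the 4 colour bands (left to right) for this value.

7.7 Ω = 77 × 10^-1.
7 → violet
7 → violet
Multiplier 10^-1 → gold.
±5% tolerance → gold.

violet, violet, gold, gold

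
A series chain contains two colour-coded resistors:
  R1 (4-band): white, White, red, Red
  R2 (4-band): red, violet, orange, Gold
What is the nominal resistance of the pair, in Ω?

R1: white, white → 99; red ×10^2 → 9900 Ω.
R2: red, violet → 27; orange ×10^3 → 27000 Ω.
Series: 9900 + 27000 = 36900 Ω.

36900 Ω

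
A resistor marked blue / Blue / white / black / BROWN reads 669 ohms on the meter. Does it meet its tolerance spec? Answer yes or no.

yes

Blue → 6 (first significant figure)
Blue → 6 (second significant figure)
White → 9 (third significant figure)
Black → ×1 multiplier
Brown → ±1% tolerance
669 × 1 = 669 Ω
Allowed range: 662.31 Ω to 675.69 Ω.
669 ohms lies inside that range.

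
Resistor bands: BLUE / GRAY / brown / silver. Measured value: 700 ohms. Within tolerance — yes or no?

yes

Blue → 6 (first significant figure)
Grey → 8 (second significant figure)
Brown → ×10 multiplier
Silver → ±10% tolerance
68 × 10 = 680 Ω
Allowed range: 612 Ω to 748 Ω.
700 ohms lies inside that range.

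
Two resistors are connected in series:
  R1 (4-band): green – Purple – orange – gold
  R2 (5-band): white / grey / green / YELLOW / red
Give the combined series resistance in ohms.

R1: green, violet → 57; orange ×10^3 → 57000 Ω.
R2: white, grey, green → 985; yellow ×10^4 → 9850000 Ω.
Series: 57000 + 9850000 = 9907000 Ω.

9907000 Ω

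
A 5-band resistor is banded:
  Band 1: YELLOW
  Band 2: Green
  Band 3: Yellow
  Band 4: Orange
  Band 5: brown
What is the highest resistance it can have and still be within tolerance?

Yellow → 4 (first significant figure)
Green → 5 (second significant figure)
Yellow → 4 (third significant figure)
Orange → ×10^3 multiplier
Brown → ±1% tolerance
454 × 1000 = 454000 Ω
Highest = 454000 × (1 + 1/100) = 458540 Ω.

458540 Ω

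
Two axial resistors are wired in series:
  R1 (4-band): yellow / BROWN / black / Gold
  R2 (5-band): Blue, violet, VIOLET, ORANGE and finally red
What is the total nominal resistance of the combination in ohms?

R1: yellow, brown → 41; black ×1 → 41 Ω.
R2: blue, violet, violet → 677; orange ×10^3 → 677000 Ω.
Series: 41 + 677000 = 677041 Ω.

677041 Ω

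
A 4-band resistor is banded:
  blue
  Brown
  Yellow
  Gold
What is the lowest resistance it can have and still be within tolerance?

579500 Ω

Blue → 6 (first significant figure)
Brown → 1 (second significant figure)
Yellow → ×10^4 multiplier
Gold → ±5% tolerance
61 × 10000 = 610000 Ω
Lowest = 610000 × (1 − 5/100) = 579500 Ω.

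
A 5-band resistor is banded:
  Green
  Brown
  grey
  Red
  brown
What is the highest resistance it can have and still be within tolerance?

Green → 5 (first significant figure)
Brown → 1 (second significant figure)
Grey → 8 (third significant figure)
Red → ×10^2 multiplier
Brown → ±1% tolerance
518 × 100 = 51800 Ω
Highest = 51800 × (1 + 1/100) = 52318 Ω.

52318 Ω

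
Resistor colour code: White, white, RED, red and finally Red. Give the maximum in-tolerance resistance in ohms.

White → 9 (first significant figure)
White → 9 (second significant figure)
Red → 2 (third significant figure)
Red → ×10^2 multiplier
Red → ±2% tolerance
992 × 100 = 99200 Ω
Maximum = 99200 × (1 + 2/100) = 101184 Ω.

101184 Ω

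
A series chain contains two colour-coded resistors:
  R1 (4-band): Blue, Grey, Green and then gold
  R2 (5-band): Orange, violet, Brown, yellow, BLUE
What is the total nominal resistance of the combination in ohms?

R1: blue, grey → 68; green ×10^5 → 6800000 Ω.
R2: orange, violet, brown → 371; yellow ×10^4 → 3710000 Ω.
Series: 6800000 + 3710000 = 10510000 Ω.

10510000 Ω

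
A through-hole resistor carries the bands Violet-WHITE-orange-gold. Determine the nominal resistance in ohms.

Violet → 7 (first significant figure)
White → 9 (second significant figure)
Orange → ×10^3 multiplier
79 × 1000 = 79000 Ω

79000 Ω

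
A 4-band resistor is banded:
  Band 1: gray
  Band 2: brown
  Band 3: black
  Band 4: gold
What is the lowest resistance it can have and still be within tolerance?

Grey → 8 (first significant figure)
Brown → 1 (second significant figure)
Black → ×1 multiplier
Gold → ±5% tolerance
81 × 1 = 81 Ω
Lowest = 81 × (1 − 5/100) = 76.95 Ω.

76.95 Ω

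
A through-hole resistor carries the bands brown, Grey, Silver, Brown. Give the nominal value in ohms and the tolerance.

0.18 Ω ±1%

Brown → 1 (first significant figure)
Grey → 8 (second significant figure)
Silver → ×0.01 multiplier
Brown → ±1% tolerance
18 × 0.01 = 0.18 Ω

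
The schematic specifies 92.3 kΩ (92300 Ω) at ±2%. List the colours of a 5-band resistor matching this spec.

92300 Ω = 923 × 10^2.
9 → white
2 → red
3 → orange
Multiplier 10^2 → red.
±2% tolerance → red.

white, red, orange, red, red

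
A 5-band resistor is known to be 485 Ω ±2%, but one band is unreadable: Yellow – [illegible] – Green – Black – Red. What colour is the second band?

grey

485 Ω = 485 × 10^0.
The second band gives digit 8 of the significand, and 8 is grey.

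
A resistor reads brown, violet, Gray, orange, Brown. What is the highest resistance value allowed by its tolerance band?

179780 Ω

Brown → 1 (first significant figure)
Violet → 7 (second significant figure)
Grey → 8 (third significant figure)
Orange → ×10^3 multiplier
Brown → ±1% tolerance
178 × 1000 = 178000 Ω
Highest = 178000 × (1 + 1/100) = 179780 Ω.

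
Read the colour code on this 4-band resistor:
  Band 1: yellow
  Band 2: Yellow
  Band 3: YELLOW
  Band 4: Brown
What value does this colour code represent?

Yellow → 4 (first significant figure)
Yellow → 4 (second significant figure)
Yellow → ×10^4 multiplier
44 × 10000 = 440000 Ω

440000 Ω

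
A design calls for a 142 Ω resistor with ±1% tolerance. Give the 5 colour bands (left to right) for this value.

142 Ω = 142 × 10^0.
1 → brown
4 → yellow
2 → red
Multiplier 10^0 → black.
±1% tolerance → brown.

brown, yellow, red, black, brown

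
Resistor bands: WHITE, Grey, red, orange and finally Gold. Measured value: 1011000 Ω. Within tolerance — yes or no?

White → 9 (first significant figure)
Grey → 8 (second significant figure)
Red → 2 (third significant figure)
Orange → ×10^3 multiplier
Gold → ±5% tolerance
982 × 1000 = 982000 Ω
Allowed range: 932900 Ω to 1031100 Ω.
1011000 Ω lies inside that range.

yes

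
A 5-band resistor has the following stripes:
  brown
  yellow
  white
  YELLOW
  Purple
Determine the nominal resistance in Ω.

Brown → 1 (first significant figure)
Yellow → 4 (second significant figure)
White → 9 (third significant figure)
Yellow → ×10^4 multiplier
149 × 10000 = 1490000 Ω

1490000 Ω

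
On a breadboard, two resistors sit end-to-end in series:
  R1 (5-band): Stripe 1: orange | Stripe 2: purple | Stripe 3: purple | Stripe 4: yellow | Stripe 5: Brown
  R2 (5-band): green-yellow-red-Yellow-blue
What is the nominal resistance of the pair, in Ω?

R1: orange, violet, violet → 377; yellow ×10^4 → 3770000 Ω.
R2: green, yellow, red → 542; yellow ×10^4 → 5420000 Ω.
Series: 3770000 + 5420000 = 9190000 Ω.

9190000 Ω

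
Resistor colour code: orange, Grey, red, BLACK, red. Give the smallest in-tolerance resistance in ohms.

Orange → 3 (first significant figure)
Grey → 8 (second significant figure)
Red → 2 (third significant figure)
Black → ×1 multiplier
Red → ±2% tolerance
382 × 1 = 382 Ω
Smallest = 382 × (1 − 2/100) = 374.36 Ω.

374.36 Ω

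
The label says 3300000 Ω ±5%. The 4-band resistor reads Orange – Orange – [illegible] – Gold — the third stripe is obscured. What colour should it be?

green

3300000 Ω = 33 × 10^5.
The third band is the multiplier, 10^5, which is green.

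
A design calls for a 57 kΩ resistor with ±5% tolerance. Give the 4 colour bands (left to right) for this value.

green, violet, orange, gold

57000 Ω = 57 × 10^3.
5 → green
7 → violet
Multiplier 10^3 → orange.
±5% tolerance → gold.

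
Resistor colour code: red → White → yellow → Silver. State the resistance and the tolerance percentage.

290000 Ω ±10%

Red → 2 (first significant figure)
White → 9 (second significant figure)
Yellow → ×10^4 multiplier
Silver → ±10% tolerance
29 × 10000 = 290000 Ω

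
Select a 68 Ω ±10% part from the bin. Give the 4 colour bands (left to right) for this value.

68 Ω = 68 × 10^0.
6 → blue
8 → grey
Multiplier 10^0 → black.
±10% tolerance → silver.

blue, grey, black, silver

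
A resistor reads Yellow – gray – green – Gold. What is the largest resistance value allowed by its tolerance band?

5040000 Ω

Yellow → 4 (first significant figure)
Grey → 8 (second significant figure)
Green → ×10^5 multiplier
Gold → ±5% tolerance
48 × 100000 = 4800000 Ω
Largest = 4800000 × (1 + 5/100) = 5040000 Ω.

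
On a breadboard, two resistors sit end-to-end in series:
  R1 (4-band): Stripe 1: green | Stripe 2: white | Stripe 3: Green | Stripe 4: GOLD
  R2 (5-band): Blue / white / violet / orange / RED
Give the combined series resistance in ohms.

R1: green, white → 59; green ×10^5 → 5900000 Ω.
R2: blue, white, violet → 697; orange ×10^3 → 697000 Ω.
Series: 5900000 + 697000 = 6597000 Ω.

6597000 Ω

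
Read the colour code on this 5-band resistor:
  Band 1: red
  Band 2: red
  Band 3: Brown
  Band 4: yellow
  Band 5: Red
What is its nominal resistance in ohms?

2210000 Ω

Red → 2 (first significant figure)
Red → 2 (second significant figure)
Brown → 1 (third significant figure)
Yellow → ×10^4 multiplier
221 × 10000 = 2210000 Ω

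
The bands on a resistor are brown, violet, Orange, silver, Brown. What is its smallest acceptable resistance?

1.7127 Ω

Brown → 1 (first significant figure)
Violet → 7 (second significant figure)
Orange → 3 (third significant figure)
Silver → ×0.01 multiplier
Brown → ±1% tolerance
173 × 0.01 = 1.73 Ω
Smallest = 1.73 × (1 − 1/100) = 1.7127 Ω.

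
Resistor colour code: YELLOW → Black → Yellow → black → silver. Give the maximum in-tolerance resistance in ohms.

Yellow → 4 (first significant figure)
Black → 0 (second significant figure)
Yellow → 4 (third significant figure)
Black → ×1 multiplier
Silver → ±10% tolerance
404 × 1 = 404 Ω
Maximum = 404 × (1 + 10/100) = 444.4 Ω.

444.4 Ω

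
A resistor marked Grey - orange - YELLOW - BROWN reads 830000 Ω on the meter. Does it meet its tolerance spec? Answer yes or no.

yes

Grey → 8 (first significant figure)
Orange → 3 (second significant figure)
Yellow → ×10^4 multiplier
Brown → ±1% tolerance
83 × 10000 = 830000 Ω
Allowed range: 821700 Ω to 838300 Ω.
830000 Ω lies inside that range.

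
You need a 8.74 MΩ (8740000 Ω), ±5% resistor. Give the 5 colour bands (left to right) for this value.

8740000 Ω = 874 × 10^4.
8 → grey
7 → violet
4 → yellow
Multiplier 10^4 → yellow.
±5% tolerance → gold.

grey, violet, yellow, yellow, gold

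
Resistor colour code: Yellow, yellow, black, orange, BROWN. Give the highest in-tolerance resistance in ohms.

Yellow → 4 (first significant figure)
Yellow → 4 (second significant figure)
Black → 0 (third significant figure)
Orange → ×10^3 multiplier
Brown → ±1% tolerance
440 × 1000 = 440000 Ω
Highest = 440000 × (1 + 1/100) = 444400 Ω.

444400 Ω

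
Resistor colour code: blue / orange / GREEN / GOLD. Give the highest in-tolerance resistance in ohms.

Blue → 6 (first significant figure)
Orange → 3 (second significant figure)
Green → ×10^5 multiplier
Gold → ±5% tolerance
63 × 100000 = 6300000 Ω
Highest = 6300000 × (1 + 5/100) = 6615000 Ω.

6615000 Ω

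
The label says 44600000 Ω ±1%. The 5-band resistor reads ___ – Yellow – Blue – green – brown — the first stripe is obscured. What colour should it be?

yellow

44600000 Ω = 446 × 10^5.
The first band gives digit 4 of the significand, and 4 is yellow.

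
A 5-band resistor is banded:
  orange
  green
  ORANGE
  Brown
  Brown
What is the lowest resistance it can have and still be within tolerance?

Orange → 3 (first significant figure)
Green → 5 (second significant figure)
Orange → 3 (third significant figure)
Brown → ×10 multiplier
Brown → ±1% tolerance
353 × 10 = 3530 Ω
Lowest = 3530 × (1 − 1/100) = 3494.7 Ω.

3494.7 Ω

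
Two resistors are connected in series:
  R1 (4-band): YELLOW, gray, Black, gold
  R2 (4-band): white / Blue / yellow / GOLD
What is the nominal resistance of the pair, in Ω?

R1: yellow, grey → 48; black ×1 → 48 Ω.
R2: white, blue → 96; yellow ×10^4 → 960000 Ω.
Series: 48 + 960000 = 960048 Ω.

960048 Ω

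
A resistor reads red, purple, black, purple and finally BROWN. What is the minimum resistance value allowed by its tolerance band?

Red → 2 (first significant figure)
Violet → 7 (second significant figure)
Black → 0 (third significant figure)
Violet → ×10^7 multiplier
Brown → ±1% tolerance
270 × 10000000 = 2700000000 Ω
Minimum = 2700000000 × (1 − 1/100) = 2673000000 Ω.

2673000000 Ω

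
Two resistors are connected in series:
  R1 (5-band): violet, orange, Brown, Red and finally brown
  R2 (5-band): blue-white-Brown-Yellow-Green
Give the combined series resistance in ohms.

R1: violet, orange, brown → 731; red ×10^2 → 73100 Ω.
R2: blue, white, brown → 691; yellow ×10^4 → 6910000 Ω.
Series: 73100 + 6910000 = 6983100 Ω.

6983100 Ω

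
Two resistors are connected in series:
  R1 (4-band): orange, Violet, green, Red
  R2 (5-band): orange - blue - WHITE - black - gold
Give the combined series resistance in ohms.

R1: orange, violet → 37; green ×10^5 → 3700000 Ω.
R2: orange, blue, white → 369; black ×1 → 369 Ω.
Series: 3700000 + 369 = 3700369 Ω.

3700369 Ω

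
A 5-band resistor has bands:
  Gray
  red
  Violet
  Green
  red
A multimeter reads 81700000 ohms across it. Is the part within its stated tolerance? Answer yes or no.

Grey → 8 (first significant figure)
Red → 2 (second significant figure)
Violet → 7 (third significant figure)
Green → ×10^5 multiplier
Red → ±2% tolerance
827 × 100000 = 82700000 Ω
Allowed range: 81046000 Ω to 84354000 Ω.
81700000 ohms lies inside that range.

yes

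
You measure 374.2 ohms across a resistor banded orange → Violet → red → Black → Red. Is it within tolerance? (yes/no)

Orange → 3 (first significant figure)
Violet → 7 (second significant figure)
Red → 2 (third significant figure)
Black → ×1 multiplier
Red → ±2% tolerance
372 × 1 = 372 Ω
Allowed range: 364.56 Ω to 379.44 Ω.
374.2 ohms lies inside that range.

yes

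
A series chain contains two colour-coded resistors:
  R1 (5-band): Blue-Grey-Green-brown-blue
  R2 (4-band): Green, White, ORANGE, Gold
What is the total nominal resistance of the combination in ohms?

R1: blue, grey, green → 685; brown ×10 → 6850 Ω.
R2: green, white → 59; orange ×10^3 → 59000 Ω.
Series: 6850 + 59000 = 65850 Ω.

65850 Ω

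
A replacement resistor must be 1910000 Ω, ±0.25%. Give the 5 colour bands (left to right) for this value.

brown, white, brown, yellow, blue

1910000 Ω = 191 × 10^4.
1 → brown
9 → white
1 → brown
Multiplier 10^4 → yellow.
±0.25% tolerance → blue.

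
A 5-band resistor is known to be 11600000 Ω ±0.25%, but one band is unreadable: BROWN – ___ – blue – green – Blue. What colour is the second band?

11600000 Ω = 116 × 10^5.
The second band gives digit 1 of the significand, and 1 is brown.

brown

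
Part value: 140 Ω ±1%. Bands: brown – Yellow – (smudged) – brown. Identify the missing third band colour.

140 Ω = 14 × 10^1.
The third band is the multiplier, 10^1, which is brown.

brown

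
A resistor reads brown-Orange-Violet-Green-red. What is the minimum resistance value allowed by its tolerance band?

13426000 Ω

Brown → 1 (first significant figure)
Orange → 3 (second significant figure)
Violet → 7 (third significant figure)
Green → ×10^5 multiplier
Red → ±2% tolerance
137 × 100000 = 13700000 Ω
Minimum = 13700000 × (1 − 2/100) = 13426000 Ω.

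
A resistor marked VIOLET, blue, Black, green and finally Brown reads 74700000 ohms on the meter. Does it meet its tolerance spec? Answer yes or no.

no

Violet → 7 (first significant figure)
Blue → 6 (second significant figure)
Black → 0 (third significant figure)
Green → ×10^5 multiplier
Brown → ±1% tolerance
760 × 100000 = 76000000 Ω
Allowed range: 75240000 Ω to 76760000 Ω.
74700000 ohms lies outside that range.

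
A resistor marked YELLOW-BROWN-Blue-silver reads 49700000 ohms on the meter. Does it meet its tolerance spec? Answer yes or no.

no

Yellow → 4 (first significant figure)
Brown → 1 (second significant figure)
Blue → ×10^6 multiplier
Silver → ±10% tolerance
41 × 1000000 = 41000000 Ω
Allowed range: 36900000 Ω to 45100000 Ω.
49700000 ohms lies outside that range.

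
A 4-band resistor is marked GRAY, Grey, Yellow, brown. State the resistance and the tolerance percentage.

Grey → 8 (first significant figure)
Grey → 8 (second significant figure)
Yellow → ×10^4 multiplier
Brown → ±1% tolerance
88 × 10000 = 880000 Ω

880000 Ω ±1%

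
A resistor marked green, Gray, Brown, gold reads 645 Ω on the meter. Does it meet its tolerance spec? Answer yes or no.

Green → 5 (first significant figure)
Grey → 8 (second significant figure)
Brown → ×10 multiplier
Gold → ±5% tolerance
58 × 10 = 580 Ω
Allowed range: 551 Ω to 609 Ω.
645 Ω lies outside that range.

no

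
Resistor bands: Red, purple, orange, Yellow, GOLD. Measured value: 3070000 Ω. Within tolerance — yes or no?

Red → 2 (first significant figure)
Violet → 7 (second significant figure)
Orange → 3 (third significant figure)
Yellow → ×10^4 multiplier
Gold → ±5% tolerance
273 × 10000 = 2730000 Ω
Allowed range: 2593500 Ω to 2866500 Ω.
3070000 Ω lies outside that range.

no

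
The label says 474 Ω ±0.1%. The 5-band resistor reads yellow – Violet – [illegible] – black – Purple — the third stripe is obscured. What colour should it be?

474 Ω = 474 × 10^0.
The third band gives digit 4 of the significand, and 4 is yellow.

yellow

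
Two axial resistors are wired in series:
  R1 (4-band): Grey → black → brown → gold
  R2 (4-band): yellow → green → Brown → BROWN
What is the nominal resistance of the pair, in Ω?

R1: grey, black → 80; brown ×10 → 800 Ω.
R2: yellow, green → 45; brown ×10 → 450 Ω.
Series: 800 + 450 = 1250 Ω.

1250 Ω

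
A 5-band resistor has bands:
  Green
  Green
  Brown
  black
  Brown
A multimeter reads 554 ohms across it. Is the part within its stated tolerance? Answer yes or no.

Green → 5 (first significant figure)
Green → 5 (second significant figure)
Brown → 1 (third significant figure)
Black → ×1 multiplier
Brown → ±1% tolerance
551 × 1 = 551 Ω
Allowed range: 545.49 Ω to 556.51 Ω.
554 ohms lies inside that range.

yes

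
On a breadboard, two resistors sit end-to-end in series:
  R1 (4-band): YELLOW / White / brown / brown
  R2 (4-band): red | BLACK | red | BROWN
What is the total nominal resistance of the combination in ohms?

2490 Ω

R1: yellow, white → 49; brown ×10 → 490 Ω.
R2: red, black → 20; red ×10^2 → 2000 Ω.
Series: 490 + 2000 = 2490 Ω.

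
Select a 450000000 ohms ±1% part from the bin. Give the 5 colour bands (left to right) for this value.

yellow, green, black, blue, brown

450000000 Ω = 450 × 10^6.
4 → yellow
5 → green
0 → black
Multiplier 10^6 → blue.
±1% tolerance → brown.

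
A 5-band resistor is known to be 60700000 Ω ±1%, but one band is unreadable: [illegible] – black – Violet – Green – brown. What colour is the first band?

blue

60700000 Ω = 607 × 10^5.
The first band gives digit 6 of the significand, and 6 is blue.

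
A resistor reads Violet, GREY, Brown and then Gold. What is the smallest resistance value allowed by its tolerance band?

Violet → 7 (first significant figure)
Grey → 8 (second significant figure)
Brown → ×10 multiplier
Gold → ±5% tolerance
78 × 10 = 780 Ω
Smallest = 780 × (1 − 5/100) = 741 Ω.

741 Ω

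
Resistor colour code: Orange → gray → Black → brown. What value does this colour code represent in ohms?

Orange → 3 (first significant figure)
Grey → 8 (second significant figure)
Black → ×1 multiplier
38 × 1 = 38 Ω

38 Ω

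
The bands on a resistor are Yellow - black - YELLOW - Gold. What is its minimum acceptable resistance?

380000 Ω

Yellow → 4 (first significant figure)
Black → 0 (second significant figure)
Yellow → ×10^4 multiplier
Gold → ±5% tolerance
40 × 10000 = 400000 Ω
Minimum = 400000 × (1 − 5/100) = 380000 Ω.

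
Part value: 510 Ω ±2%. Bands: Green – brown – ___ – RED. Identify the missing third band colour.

brown

510 Ω = 51 × 10^1.
The third band is the multiplier, 10^1, which is brown.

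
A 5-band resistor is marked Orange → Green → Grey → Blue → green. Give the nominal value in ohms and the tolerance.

358000000 Ω ±0.5%

Orange → 3 (first significant figure)
Green → 5 (second significant figure)
Grey → 8 (third significant figure)
Blue → ×10^6 multiplier
Green → ±0.5% tolerance
358 × 1000000 = 358000000 Ω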